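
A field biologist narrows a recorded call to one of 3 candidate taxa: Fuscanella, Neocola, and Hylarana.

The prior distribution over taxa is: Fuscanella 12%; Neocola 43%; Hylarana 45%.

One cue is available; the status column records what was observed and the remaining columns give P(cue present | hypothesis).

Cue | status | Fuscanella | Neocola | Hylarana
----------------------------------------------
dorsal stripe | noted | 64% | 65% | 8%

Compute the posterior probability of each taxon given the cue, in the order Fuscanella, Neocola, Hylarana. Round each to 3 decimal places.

Multiply each prior by the likelihood of the cue:
  Fuscanella: 0.12 × 0.64 = 0.0768
  Neocola: 0.43 × 0.65 = 0.2795
  Hylarana: 0.45 × 0.08 = 0.036
The unnormalized weights sum to 0.3923.
P(Fuscanella | evidence) = 0.0768 / 0.3923 ≈ 0.196
P(Neocola | evidence) = 0.2795 / 0.3923 ≈ 0.712
P(Hylarana | evidence) = 0.036 / 0.3923 ≈ 0.092

0.196, 0.712, 0.092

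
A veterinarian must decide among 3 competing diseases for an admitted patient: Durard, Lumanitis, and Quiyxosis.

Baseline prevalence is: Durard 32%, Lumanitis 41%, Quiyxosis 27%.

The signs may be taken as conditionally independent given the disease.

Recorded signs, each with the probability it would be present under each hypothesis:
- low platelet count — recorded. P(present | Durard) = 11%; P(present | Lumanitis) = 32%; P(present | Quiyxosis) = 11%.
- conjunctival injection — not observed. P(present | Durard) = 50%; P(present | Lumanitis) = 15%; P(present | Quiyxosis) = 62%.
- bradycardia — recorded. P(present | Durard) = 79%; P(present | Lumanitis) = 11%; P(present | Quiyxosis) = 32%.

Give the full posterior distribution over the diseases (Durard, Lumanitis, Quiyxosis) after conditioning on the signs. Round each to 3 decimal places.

Multiply each prior by the joint likelihood of the sign pattern (using 1 − P(present | H) for each absent sign):
  Durard: 0.32 × 0.11 × (1 − 0.50) × 0.79 = 0.013904
  Lumanitis: 0.41 × 0.32 × (1 − 0.15) × 0.11 = 0.012267
  Quiyxosis: 0.27 × 0.11 × (1 − 0.62) × 0.32 = 0.0036115
Normalizing constant Z = 0.013904 + 0.012267 + 0.0036115 = 0.029783.
P(Durard | evidence) = 0.013904 / 0.029783 ≈ 0.467
P(Lumanitis | evidence) = 0.012267 / 0.029783 ≈ 0.412
P(Quiyxosis | evidence) = 0.0036115 / 0.029783 ≈ 0.121

0.467, 0.412, 0.121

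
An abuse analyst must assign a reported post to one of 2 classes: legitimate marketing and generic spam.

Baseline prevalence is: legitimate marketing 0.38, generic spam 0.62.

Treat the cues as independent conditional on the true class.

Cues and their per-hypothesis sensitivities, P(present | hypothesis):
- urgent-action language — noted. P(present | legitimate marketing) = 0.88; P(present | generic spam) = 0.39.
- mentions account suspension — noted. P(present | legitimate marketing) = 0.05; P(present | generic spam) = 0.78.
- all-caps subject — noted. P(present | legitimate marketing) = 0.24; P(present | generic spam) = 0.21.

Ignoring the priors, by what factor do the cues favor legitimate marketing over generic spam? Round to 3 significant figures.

Joint likelihood of the cue pattern under each hypothesis:
  legitimate marketing: 0.88 × 0.05 × 0.24 = 0.01056
  generic spam: 0.39 × 0.78 × 0.21 = 0.063882
Bayes factor = 0.01056 / 0.063882 ≈ 0.165

0.165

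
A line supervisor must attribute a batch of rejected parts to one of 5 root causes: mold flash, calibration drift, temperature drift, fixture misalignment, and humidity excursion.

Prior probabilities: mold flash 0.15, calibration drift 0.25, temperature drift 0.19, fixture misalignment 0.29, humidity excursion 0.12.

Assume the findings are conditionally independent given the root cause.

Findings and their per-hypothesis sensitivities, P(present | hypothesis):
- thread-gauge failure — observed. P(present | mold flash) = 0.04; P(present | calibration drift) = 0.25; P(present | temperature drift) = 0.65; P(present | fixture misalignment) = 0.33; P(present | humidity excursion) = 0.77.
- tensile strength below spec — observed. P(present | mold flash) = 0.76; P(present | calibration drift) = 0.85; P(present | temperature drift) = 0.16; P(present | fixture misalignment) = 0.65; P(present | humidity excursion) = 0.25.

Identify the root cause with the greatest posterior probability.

For each hypothesis, the unnormalized posterior weight is prior × product of the finding likelihoods:
  mold flash: 0.15 × 0.04 × 0.76 = 0.00456
  calibration drift: 0.25 × 0.25 × 0.85 = 0.053125
  temperature drift: 0.19 × 0.65 × 0.16 = 0.01976
  fixture misalignment: 0.29 × 0.33 × 0.65 = 0.062205
  humidity excursion: 0.12 × 0.77 × 0.25 = 0.0231
Normalizing constant Z = 0.00456 + 0.053125 + 0.01976 + 0.062205 + 0.0231 = 0.16275.
P(mold flash | evidence) ≈ 0.00456 / 0.16275 ≈ 0.028
P(calibration drift | evidence) ≈ 0.053125 / 0.16275 ≈ 0.326
P(temperature drift | evidence) ≈ 0.01976 / 0.16275 ≈ 0.121
P(fixture misalignment | evidence) ≈ 0.062205 / 0.16275 ≈ 0.382
P(humidity excursion | evidence) ≈ 0.0231 / 0.16275 ≈ 0.142
The largest is 0.382, so fixture misalignment is most probable.

fixture misalignment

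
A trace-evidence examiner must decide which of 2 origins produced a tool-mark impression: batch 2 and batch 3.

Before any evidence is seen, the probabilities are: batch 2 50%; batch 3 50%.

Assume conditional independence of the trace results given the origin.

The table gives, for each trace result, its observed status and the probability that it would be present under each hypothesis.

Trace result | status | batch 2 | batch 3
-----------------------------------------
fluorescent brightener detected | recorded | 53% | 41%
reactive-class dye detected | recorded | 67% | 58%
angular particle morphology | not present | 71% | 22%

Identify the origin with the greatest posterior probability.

batch 3

For each hypothesis, the unnormalized posterior weight is prior × product of the trace result likelihoods (using 1 − P(present | H) for each absent trace result):
  batch 2: 0.50 × 0.53 × 0.67 × (1 − 0.71) = 0.05149
  batch 3: 0.50 × 0.41 × 0.58 × (1 − 0.22) = 0.092742
Marginal likelihood of the evidence = 0.14423.
P(batch 2 | evidence) ≈ 0.05149 / 0.14423 ≈ 0.357
P(batch 3 | evidence) ≈ 0.092742 / 0.14423 ≈ 0.643
The largest is 0.643, so batch 3 is most probable.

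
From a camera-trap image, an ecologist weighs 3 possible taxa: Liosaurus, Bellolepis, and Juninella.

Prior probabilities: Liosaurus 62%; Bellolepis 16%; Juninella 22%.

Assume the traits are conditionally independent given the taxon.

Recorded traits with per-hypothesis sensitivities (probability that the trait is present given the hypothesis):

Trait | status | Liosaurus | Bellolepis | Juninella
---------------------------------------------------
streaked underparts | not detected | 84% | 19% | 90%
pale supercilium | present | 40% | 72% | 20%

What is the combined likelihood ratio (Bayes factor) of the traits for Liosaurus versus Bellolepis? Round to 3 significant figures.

Take the product of per-trait likelihoods under each hypothesis (using 1 − P(present | H) for each absent trait), then divide.
  Liosaurus: (1 − 0.84) × 0.40 = 0.064
  Bellolepis: (1 − 0.19) × 0.72 = 0.5832
Bayes factor = 0.064 / 0.5832 ≈ 0.110

0.110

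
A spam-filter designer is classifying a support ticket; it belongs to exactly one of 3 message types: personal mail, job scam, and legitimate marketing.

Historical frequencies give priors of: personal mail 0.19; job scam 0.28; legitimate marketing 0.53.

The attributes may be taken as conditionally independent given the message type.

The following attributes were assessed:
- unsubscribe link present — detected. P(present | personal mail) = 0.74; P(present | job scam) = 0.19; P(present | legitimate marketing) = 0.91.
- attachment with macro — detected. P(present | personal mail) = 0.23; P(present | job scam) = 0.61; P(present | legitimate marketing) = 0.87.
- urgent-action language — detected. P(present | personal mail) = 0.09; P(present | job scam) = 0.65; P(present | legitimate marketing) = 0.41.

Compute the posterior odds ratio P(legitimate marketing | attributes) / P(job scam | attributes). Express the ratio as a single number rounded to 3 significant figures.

The normalizing constant cancels in an odds ratio, so compute prior × likelihood for the two hypotheses only:
  legitimate marketing: 0.53 × 0.91 × 0.87 × 0.41 = 0.17204
  job scam: 0.28 × 0.19 × 0.61 × 0.65 = 0.021094
Odds(legitimate marketing : job scam) = 0.17204 / 0.021094 ≈ 8.16.

8.16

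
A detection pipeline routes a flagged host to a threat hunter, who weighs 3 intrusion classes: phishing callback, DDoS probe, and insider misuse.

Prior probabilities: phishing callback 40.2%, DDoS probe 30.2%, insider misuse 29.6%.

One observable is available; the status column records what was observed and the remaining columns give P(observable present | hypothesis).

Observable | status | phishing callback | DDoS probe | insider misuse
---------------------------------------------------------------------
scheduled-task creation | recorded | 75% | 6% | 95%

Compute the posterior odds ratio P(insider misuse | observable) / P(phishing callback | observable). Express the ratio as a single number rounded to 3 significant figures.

Unnormalized posterior weight (prior times the observable likelihood) for each of the two hypotheses:
  insider misuse: 0.296 × 0.95 = 0.2812
  phishing callback: 0.402 × 0.75 = 0.3015
Posterior odds = 0.2812 / 0.3015 ≈ 0.933.

0.933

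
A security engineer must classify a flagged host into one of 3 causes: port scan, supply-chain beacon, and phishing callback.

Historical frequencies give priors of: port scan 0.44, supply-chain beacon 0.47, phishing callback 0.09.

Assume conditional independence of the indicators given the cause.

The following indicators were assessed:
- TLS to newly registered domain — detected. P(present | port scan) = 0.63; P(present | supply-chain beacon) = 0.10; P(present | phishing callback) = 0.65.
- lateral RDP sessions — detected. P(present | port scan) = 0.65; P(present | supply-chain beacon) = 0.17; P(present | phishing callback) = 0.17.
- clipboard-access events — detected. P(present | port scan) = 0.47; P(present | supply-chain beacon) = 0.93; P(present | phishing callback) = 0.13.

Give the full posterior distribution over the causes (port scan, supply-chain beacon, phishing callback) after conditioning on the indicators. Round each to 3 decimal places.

0.907, 0.080, 0.014

By Bayes' rule with conditional independence, the unnormalized weight for each hypothesis is prior × ∏ likelihoods:
  port scan: 0.44 × 0.63 × 0.65 × 0.47 = 0.084685
  supply-chain beacon: 0.47 × 0.10 × 0.17 × 0.93 = 0.0074307
  phishing callback: 0.09 × 0.65 × 0.17 × 0.13 = 0.0012929
Normalizing constant Z = 0.084685 + 0.0074307 + 0.0012929 = 0.093408.
P(port scan | evidence) = 0.084685 / 0.093408 ≈ 0.907
P(supply-chain beacon | evidence) = 0.0074307 / 0.093408 ≈ 0.080
P(phishing callback | evidence) = 0.0012929 / 0.093408 ≈ 0.014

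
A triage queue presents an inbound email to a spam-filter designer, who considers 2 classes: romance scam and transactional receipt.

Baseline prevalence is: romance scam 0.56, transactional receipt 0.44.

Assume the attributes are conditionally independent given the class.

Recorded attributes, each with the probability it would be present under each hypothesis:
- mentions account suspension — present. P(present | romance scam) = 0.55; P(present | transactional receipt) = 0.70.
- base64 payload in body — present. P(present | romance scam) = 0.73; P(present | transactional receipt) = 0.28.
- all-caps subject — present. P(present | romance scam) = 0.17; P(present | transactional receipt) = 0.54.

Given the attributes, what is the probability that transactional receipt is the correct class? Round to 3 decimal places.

By Bayes' rule with conditional independence, the unnormalized weight for each hypothesis is prior × ∏ likelihoods:
  romance scam: 0.56 × 0.55 × 0.73 × 0.17 = 0.038223
  transactional receipt: 0.44 × 0.70 × 0.28 × 0.54 = 0.04657
Normalizing constant Z = 0.038223 + 0.04657 = 0.084792.
P(transactional receipt | evidence) = 0.04657 / 0.084792 ≈ 0.549.

0.549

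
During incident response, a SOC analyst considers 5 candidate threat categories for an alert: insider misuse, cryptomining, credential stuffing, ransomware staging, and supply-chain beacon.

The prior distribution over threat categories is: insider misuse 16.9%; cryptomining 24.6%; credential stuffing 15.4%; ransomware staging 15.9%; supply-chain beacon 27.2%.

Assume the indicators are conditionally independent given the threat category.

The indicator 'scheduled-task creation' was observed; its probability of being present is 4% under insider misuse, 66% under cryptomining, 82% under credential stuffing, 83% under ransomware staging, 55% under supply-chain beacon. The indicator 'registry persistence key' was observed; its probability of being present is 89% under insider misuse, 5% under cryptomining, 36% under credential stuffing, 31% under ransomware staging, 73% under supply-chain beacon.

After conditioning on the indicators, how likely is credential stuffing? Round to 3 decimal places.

For each hypothesis, the unnormalized posterior weight is prior × product of the indicator likelihoods:
  insider misuse: 0.169 × 0.04 × 0.89 = 0.0060164
  cryptomining: 0.246 × 0.66 × 0.05 = 0.008118
  credential stuffing: 0.154 × 0.82 × 0.36 = 0.045461
  ransomware staging: 0.159 × 0.83 × 0.31 = 0.040911
  supply-chain beacon: 0.272 × 0.55 × 0.73 = 0.10921
The unnormalized weights sum to 0.20971.
P(credential stuffing | evidence) = 0.045461 / 0.20971 ≈ 0.217.

0.217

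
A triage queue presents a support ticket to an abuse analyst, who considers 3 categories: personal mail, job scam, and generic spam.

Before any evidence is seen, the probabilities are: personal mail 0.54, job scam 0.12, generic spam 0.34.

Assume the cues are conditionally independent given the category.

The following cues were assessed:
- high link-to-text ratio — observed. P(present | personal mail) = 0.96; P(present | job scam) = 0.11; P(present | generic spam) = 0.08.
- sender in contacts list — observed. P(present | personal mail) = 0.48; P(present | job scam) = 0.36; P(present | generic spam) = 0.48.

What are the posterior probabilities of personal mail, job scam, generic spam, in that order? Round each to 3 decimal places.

0.933, 0.018, 0.049

Multiply each prior by the joint likelihood of the cue pattern:
  personal mail: 0.54 × 0.96 × 0.48 = 0.24883
  job scam: 0.12 × 0.11 × 0.36 = 0.004752
  generic spam: 0.34 × 0.08 × 0.48 = 0.013056
Marginal likelihood of the evidence = 0.26664.
P(personal mail | evidence) = 0.24883 / 0.26664 ≈ 0.933
P(job scam | evidence) = 0.004752 / 0.26664 ≈ 0.018
P(generic spam | evidence) = 0.013056 / 0.26664 ≈ 0.049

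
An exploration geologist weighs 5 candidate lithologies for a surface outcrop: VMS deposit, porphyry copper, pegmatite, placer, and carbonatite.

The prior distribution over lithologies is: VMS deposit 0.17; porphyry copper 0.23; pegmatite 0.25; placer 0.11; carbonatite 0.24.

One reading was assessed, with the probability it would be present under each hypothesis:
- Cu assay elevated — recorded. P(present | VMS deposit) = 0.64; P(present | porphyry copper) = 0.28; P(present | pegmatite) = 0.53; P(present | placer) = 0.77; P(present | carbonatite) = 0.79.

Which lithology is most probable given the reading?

For each hypothesis, the unnormalized posterior weight is prior × likelihood:
  VMS deposit: 0.17 × 0.64 = 0.1088
  porphyry copper: 0.23 × 0.28 = 0.0644
  pegmatite: 0.25 × 0.53 = 0.1325
  placer: 0.11 × 0.77 = 0.0847
  carbonatite: 0.24 × 0.79 = 0.1896
The unnormalized weights sum to 0.58.
P(VMS deposit | evidence) ≈ 0.1088 / 0.58 ≈ 0.188
P(porphyry copper | evidence) ≈ 0.0644 / 0.58 ≈ 0.111
P(pegmatite | evidence) ≈ 0.1325 / 0.58 ≈ 0.228
P(placer | evidence) ≈ 0.0847 / 0.58 ≈ 0.146
P(carbonatite | evidence) ≈ 0.1896 / 0.58 ≈ 0.327
The largest is 0.327, so carbonatite is most probable.

carbonatite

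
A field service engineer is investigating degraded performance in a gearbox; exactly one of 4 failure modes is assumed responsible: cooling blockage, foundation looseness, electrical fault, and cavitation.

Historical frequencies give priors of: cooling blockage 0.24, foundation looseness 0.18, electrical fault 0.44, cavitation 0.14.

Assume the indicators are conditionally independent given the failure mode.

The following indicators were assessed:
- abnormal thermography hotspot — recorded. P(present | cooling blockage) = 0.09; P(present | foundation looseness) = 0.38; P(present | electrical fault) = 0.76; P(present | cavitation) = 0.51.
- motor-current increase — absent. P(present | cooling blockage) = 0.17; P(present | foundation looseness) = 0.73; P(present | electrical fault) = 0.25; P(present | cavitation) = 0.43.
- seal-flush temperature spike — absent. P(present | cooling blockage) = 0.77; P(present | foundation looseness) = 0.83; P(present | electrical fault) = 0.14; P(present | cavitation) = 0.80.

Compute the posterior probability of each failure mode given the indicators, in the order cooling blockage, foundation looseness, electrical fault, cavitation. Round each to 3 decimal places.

For each hypothesis, the unnormalized posterior weight is prior × product of the indicator likelihoods (using 1 − P(present | H) for each absent indicator):
  cooling blockage: 0.24 × 0.09 × (1 − 0.17) × (1 − 0.77) = 0.0041234
  foundation looseness: 0.18 × 0.38 × (1 − 0.73) × (1 − 0.83) = 0.0031396
  electrical fault: 0.44 × 0.76 × (1 − 0.25) × (1 − 0.14) = 0.21569
  cavitation: 0.14 × 0.51 × (1 − 0.43) × (1 − 0.80) = 0.0081396
The unnormalized weights sum to 0.23109.
P(cooling blockage | evidence) = 0.0041234 / 0.23109 ≈ 0.018
P(foundation looseness | evidence) = 0.0031396 / 0.23109 ≈ 0.014
P(electrical fault | evidence) = 0.21569 / 0.23109 ≈ 0.933
P(cavitation | evidence) = 0.0081396 / 0.23109 ≈ 0.035

0.018, 0.014, 0.933, 0.035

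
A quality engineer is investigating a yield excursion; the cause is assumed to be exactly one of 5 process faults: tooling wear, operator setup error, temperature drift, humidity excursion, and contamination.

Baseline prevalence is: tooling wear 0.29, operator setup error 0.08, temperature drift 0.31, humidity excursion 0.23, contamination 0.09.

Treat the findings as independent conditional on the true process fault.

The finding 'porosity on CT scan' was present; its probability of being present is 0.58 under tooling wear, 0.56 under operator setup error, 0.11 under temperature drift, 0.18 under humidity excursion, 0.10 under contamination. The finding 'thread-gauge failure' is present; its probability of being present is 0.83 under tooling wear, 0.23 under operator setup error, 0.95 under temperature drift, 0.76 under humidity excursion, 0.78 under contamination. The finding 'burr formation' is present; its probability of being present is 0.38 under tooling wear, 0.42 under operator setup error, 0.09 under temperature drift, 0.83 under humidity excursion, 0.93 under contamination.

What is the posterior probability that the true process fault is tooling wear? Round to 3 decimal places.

0.571

For each hypothesis, the unnormalized posterior weight is prior × product of the finding likelihoods:
  tooling wear: 0.29 × 0.58 × 0.83 × 0.38 = 0.05305
  operator setup error: 0.08 × 0.56 × 0.23 × 0.42 = 0.0043277
  temperature drift: 0.31 × 0.11 × 0.95 × 0.09 = 0.0029155
  humidity excursion: 0.23 × 0.18 × 0.76 × 0.83 = 0.026115
  contamination: 0.09 × 0.10 × 0.78 × 0.93 = 0.0065286
The unnormalized weights sum to 0.092937.
P(tooling wear | evidence) = 0.05305 / 0.092937 ≈ 0.571.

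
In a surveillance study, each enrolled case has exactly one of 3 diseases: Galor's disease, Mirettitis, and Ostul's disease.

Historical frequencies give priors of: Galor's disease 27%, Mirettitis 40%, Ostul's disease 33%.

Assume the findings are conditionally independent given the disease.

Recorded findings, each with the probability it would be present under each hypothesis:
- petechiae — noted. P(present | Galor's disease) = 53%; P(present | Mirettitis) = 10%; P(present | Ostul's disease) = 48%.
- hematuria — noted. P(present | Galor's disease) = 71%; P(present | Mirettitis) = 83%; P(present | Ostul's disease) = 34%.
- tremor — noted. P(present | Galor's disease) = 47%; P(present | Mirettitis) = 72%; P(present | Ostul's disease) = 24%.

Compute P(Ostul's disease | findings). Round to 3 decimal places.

For each hypothesis, the unnormalized posterior weight is prior × product of the finding likelihoods:
  Galor's disease: 0.27 × 0.53 × 0.71 × 0.47 = 0.047752
  Mirettitis: 0.40 × 0.10 × 0.83 × 0.72 = 0.023904
  Ostul's disease: 0.33 × 0.48 × 0.34 × 0.24 = 0.012925
Normalizing constant Z = 0.047752 + 0.023904 + 0.012925 = 0.084582.
P(Ostul's disease | evidence) = 0.012925 / 0.084582 ≈ 0.153.

0.153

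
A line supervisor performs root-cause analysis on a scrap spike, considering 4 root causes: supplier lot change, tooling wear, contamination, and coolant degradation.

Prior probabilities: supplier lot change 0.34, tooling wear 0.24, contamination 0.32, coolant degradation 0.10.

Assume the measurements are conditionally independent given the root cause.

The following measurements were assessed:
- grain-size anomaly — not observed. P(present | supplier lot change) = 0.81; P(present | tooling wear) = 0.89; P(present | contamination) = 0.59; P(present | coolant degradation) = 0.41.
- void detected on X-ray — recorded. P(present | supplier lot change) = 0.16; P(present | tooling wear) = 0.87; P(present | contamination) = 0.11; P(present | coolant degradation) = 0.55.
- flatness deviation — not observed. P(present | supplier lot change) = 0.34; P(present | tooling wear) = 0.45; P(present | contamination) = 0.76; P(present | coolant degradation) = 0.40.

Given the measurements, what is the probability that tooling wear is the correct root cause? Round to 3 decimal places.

0.298

By Bayes' rule with conditional independence, the unnormalized weight for each hypothesis is prior × ∏ likelihoods (using 1 − P(present | H) for each absent measurement):
  supplier lot change: 0.34 × (1 − 0.81) × 0.16 × (1 − 0.34) = 0.0068218
  tooling wear: 0.24 × (1 − 0.89) × 0.87 × (1 − 0.45) = 0.012632
  contamination: 0.32 × (1 − 0.59) × 0.11 × (1 − 0.76) = 0.0034637
  coolant degradation: 0.10 × (1 − 0.41) × 0.55 × (1 − 0.40) = 0.01947
Normalizing constant Z = 0.0068218 + 0.012632 + 0.0034637 + 0.01947 = 0.042388.
P(tooling wear | evidence) = 0.012632 / 0.042388 ≈ 0.298.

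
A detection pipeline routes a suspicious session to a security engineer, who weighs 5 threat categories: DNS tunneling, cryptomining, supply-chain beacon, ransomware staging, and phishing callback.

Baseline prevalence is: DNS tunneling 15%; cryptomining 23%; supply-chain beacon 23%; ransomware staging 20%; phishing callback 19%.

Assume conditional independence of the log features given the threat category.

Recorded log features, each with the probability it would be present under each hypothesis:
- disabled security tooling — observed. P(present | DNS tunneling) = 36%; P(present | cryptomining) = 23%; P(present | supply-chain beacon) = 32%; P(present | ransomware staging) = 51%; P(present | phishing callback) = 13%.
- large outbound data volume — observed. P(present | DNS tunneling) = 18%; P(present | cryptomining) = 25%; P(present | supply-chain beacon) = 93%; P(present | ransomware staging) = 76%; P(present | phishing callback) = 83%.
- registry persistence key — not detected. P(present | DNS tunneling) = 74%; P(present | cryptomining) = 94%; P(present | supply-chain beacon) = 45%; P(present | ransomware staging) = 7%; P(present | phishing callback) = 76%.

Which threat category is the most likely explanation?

Multiply each prior by the joint likelihood of the log feature pattern (using 1 − P(present | H) for each absent log feature):
  DNS tunneling: 0.15 × 0.36 × 0.18 × (1 − 0.74) = 0.0025272
  cryptomining: 0.23 × 0.23 × 0.25 × (1 − 0.94) = 0.0007935
  supply-chain beacon: 0.23 × 0.32 × 0.93 × (1 − 0.45) = 0.037646
  ransomware staging: 0.20 × 0.51 × 0.76 × (1 − 0.07) = 0.072094
  phishing callback: 0.19 × 0.13 × 0.83 × (1 − 0.76) = 0.0049202
Marginal likelihood of the evidence = 0.11798.
P(DNS tunneling | evidence) ≈ 0.0025272 / 0.11798 ≈ 0.021
P(cryptomining | evidence) ≈ 0.0007935 / 0.11798 ≈ 0.007
P(supply-chain beacon | evidence) ≈ 0.037646 / 0.11798 ≈ 0.319
P(ransomware staging | evidence) ≈ 0.072094 / 0.11798 ≈ 0.611
P(phishing callback | evidence) ≈ 0.0049202 / 0.11798 ≈ 0.042
The largest is 0.611, so ransomware staging is most probable.

ransomware staging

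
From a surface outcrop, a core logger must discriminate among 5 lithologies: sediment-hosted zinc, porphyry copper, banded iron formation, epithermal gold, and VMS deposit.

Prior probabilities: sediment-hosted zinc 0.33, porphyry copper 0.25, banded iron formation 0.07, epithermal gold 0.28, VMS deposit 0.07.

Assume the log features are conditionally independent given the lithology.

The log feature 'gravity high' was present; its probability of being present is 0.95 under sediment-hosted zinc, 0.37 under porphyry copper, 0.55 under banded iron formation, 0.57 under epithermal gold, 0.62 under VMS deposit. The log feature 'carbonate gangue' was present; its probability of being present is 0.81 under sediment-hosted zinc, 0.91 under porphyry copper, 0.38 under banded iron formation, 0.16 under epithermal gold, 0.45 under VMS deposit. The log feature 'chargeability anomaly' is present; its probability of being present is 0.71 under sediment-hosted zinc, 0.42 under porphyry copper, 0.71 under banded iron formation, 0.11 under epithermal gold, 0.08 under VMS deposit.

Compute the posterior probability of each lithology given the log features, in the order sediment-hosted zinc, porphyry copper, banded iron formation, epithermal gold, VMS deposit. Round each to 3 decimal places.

0.783, 0.153, 0.045, 0.012, 0.007

For each hypothesis, the unnormalized posterior weight is prior × product of the log feature likelihoods:
  sediment-hosted zinc: 0.33 × 0.95 × 0.81 × 0.71 = 0.18029
  porphyry copper: 0.25 × 0.37 × 0.91 × 0.42 = 0.035353
  banded iron formation: 0.07 × 0.55 × 0.38 × 0.71 = 0.010387
  epithermal gold: 0.28 × 0.57 × 0.16 × 0.11 = 0.002809
  VMS deposit: 0.07 × 0.62 × 0.45 × 0.08 = 0.0015624
The unnormalized weights sum to 0.23041.
P(sediment-hosted zinc | evidence) = 0.18029 / 0.23041 ≈ 0.783
P(porphyry copper | evidence) = 0.035353 / 0.23041 ≈ 0.153
P(banded iron formation | evidence) = 0.010387 / 0.23041 ≈ 0.045
P(epithermal gold | evidence) = 0.002809 / 0.23041 ≈ 0.012
P(VMS deposit | evidence) = 0.0015624 / 0.23041 ≈ 0.007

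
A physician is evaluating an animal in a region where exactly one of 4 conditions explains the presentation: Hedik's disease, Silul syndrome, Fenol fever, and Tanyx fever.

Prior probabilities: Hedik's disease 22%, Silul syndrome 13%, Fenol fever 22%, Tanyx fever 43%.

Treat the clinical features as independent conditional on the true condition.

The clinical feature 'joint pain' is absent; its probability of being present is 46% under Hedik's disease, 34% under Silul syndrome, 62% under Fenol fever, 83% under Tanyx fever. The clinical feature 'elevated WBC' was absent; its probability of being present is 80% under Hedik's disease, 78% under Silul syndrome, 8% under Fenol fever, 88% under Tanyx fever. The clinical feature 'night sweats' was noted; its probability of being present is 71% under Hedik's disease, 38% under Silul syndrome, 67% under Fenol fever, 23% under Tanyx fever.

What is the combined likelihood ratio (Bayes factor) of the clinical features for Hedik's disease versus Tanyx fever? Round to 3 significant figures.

16.3

Joint likelihood of the clinical feature pattern under each hypothesis (using 1 − P(present | H) for each absent clinical feature):
  Hedik's disease: (1 − 0.46) × (1 − 0.80) × 0.71 = 0.07668
  Tanyx fever: (1 − 0.83) × (1 − 0.88) × 0.23 = 0.004692
Bayes factor = 0.07668 / 0.004692 ≈ 16.3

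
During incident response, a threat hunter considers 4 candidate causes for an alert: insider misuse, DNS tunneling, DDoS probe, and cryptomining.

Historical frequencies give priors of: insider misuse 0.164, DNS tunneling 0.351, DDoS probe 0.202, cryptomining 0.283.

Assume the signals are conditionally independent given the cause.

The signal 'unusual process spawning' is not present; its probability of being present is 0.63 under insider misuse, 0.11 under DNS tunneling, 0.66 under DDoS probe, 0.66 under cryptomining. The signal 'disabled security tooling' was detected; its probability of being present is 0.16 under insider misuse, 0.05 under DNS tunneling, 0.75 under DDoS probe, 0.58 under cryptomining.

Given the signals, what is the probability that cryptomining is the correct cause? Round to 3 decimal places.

0.421

Multiply each prior by the joint likelihood of the signal pattern (using 1 − P(present | H) for each absent signal):
  insider misuse: 0.164 × (1 − 0.63) × 0.16 = 0.0097088
  DNS tunneling: 0.351 × (1 − 0.11) × 0.05 = 0.01562
  DDoS probe: 0.202 × (1 − 0.66) × 0.75 = 0.05151
  cryptomining: 0.283 × (1 − 0.66) × 0.58 = 0.055808
The unnormalized weights sum to 0.13265.
P(cryptomining | evidence) = 0.055808 / 0.13265 ≈ 0.421.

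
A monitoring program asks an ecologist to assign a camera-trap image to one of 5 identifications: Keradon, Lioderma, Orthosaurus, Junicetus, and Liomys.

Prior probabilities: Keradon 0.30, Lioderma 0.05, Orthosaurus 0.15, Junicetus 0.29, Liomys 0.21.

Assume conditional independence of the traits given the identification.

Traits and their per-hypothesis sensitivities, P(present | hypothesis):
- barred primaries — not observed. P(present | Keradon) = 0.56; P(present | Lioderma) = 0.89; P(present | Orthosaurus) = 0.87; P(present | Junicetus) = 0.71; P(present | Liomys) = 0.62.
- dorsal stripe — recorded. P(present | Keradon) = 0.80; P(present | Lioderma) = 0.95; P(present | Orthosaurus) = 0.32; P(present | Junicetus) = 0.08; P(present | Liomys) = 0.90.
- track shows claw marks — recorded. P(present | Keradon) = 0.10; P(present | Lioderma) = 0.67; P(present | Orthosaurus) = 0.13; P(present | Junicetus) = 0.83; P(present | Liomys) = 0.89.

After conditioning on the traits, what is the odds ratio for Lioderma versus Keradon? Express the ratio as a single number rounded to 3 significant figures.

0.332

Posterior odds equal prior odds times the likelihood ratio; only the two competing hypotheses matter (using 1 − P(present | H) for each absent trait).
  Lioderma: 0.05 × (1 − 0.89) × 0.95 × 0.67 = 0.0035007
  Keradon: 0.30 × (1 − 0.56) × 0.80 × 0.10 = 0.01056
Posterior odds = 0.0035007 / 0.01056 ≈ 0.332.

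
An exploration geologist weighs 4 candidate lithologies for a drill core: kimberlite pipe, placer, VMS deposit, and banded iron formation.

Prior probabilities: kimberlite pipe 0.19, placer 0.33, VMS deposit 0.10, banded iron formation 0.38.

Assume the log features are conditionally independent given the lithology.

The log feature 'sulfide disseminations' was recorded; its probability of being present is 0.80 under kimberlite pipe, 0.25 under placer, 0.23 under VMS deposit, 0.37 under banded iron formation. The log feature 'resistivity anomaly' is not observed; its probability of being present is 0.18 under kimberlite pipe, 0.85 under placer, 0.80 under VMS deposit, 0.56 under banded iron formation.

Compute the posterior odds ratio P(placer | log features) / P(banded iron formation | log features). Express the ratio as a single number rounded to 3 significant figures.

0.200

Unnormalized posterior weight (prior times the log feature likelihoods) for each of the two hypotheses (using 1 − P(present | H) for each absent log feature):
  placer: 0.33 × 0.25 × (1 − 0.85) = 0.012375
  banded iron formation: 0.38 × 0.37 × (1 − 0.56) = 0.061864
Posterior odds = 0.012375 / 0.061864 ≈ 0.200.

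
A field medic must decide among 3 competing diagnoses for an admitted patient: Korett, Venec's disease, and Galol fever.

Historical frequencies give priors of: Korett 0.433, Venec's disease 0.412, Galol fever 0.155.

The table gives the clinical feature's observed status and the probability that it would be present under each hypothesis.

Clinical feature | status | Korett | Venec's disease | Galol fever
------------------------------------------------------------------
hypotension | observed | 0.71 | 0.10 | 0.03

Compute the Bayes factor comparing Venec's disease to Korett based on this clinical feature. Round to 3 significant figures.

0.141

The Bayes factor is the ratio of the two likelihoods.
  Venec's disease: 0.1
  Korett: 0.71
Bayes factor = 0.1 / 0.71 ≈ 0.141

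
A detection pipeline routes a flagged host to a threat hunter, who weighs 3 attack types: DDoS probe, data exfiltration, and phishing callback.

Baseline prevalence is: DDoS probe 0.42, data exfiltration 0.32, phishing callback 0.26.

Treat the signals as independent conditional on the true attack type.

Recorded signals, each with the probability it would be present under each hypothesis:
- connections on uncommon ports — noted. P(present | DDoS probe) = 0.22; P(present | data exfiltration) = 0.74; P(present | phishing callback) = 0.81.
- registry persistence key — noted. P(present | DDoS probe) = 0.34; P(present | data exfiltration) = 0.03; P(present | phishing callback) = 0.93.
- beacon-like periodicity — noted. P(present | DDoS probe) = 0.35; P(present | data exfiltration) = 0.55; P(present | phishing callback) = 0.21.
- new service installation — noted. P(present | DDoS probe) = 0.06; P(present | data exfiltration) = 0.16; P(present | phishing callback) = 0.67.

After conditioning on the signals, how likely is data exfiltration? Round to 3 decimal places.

0.022

By Bayes' rule with conditional independence, the unnormalized weight for each hypothesis is prior × ∏ likelihoods:
  DDoS probe: 0.42 × 0.22 × 0.34 × 0.35 × 0.06 = 0.00065974
  data exfiltration: 0.32 × 0.74 × 0.03 × 0.55 × 0.16 = 0.00062515
  phishing callback: 0.26 × 0.81 × 0.93 × 0.21 × 0.67 = 0.027557
The unnormalized weights sum to 0.028842.
P(data exfiltration | evidence) = 0.00062515 / 0.028842 ≈ 0.022.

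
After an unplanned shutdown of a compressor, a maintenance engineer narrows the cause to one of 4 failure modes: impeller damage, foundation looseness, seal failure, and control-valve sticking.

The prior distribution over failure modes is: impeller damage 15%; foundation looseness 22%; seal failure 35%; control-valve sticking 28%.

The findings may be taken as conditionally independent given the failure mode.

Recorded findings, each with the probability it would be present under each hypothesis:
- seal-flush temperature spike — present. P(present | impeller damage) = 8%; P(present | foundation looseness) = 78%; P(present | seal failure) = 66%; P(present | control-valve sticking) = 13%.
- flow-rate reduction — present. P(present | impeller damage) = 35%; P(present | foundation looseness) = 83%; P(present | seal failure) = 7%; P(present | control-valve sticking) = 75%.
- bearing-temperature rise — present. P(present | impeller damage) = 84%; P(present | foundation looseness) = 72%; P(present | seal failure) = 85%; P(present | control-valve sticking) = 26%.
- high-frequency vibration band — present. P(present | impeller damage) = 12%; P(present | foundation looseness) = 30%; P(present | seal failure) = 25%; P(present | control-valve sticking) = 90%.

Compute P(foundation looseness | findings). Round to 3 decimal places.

0.750

By Bayes' rule with conditional independence, the unnormalized weight for each hypothesis is prior × ∏ likelihoods:
  impeller damage: 0.15 × 0.08 × 0.35 × 0.84 × 0.12 = 0.00042336
  foundation looseness: 0.22 × 0.78 × 0.83 × 0.72 × 0.30 = 0.030764
  seal failure: 0.35 × 0.66 × 0.07 × 0.85 × 0.25 = 0.0034361
  control-valve sticking: 0.28 × 0.13 × 0.75 × 0.26 × 0.90 = 0.0063882
Normalizing constant Z = 0.00042336 + 0.030764 + 0.0034361 + 0.0063882 = 0.041012.
P(foundation looseness | evidence) = 0.030764 / 0.041012 ≈ 0.750.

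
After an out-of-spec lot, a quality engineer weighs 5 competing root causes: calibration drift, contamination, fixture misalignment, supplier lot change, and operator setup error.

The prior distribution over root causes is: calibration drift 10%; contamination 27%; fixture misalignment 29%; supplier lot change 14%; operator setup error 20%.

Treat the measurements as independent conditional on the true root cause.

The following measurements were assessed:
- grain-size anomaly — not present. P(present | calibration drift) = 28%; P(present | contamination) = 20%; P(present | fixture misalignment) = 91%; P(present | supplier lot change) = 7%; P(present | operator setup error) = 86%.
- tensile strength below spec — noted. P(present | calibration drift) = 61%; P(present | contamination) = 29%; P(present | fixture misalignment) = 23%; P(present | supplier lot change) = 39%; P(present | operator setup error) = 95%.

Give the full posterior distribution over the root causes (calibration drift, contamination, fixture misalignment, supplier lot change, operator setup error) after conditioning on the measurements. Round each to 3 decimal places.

Multiply each prior by the joint likelihood of the measurement pattern (using 1 − P(present | H) for each absent measurement):
  calibration drift: 0.10 × (1 − 0.28) × 0.61 = 0.04392
  contamination: 0.27 × (1 − 0.20) × 0.29 = 0.06264
  fixture misalignment: 0.29 × (1 − 0.91) × 0.23 = 0.006003
  supplier lot change: 0.14 × (1 − 0.07) × 0.39 = 0.050778
  operator setup error: 0.20 × (1 − 0.86) × 0.95 = 0.0266
Normalizing constant Z = 0.04392 + 0.06264 + 0.006003 + 0.050778 + 0.0266 = 0.18994.
P(calibration drift | evidence) = 0.04392 / 0.18994 ≈ 0.231
P(contamination | evidence) = 0.06264 / 0.18994 ≈ 0.330
P(fixture misalignment | evidence) = 0.006003 / 0.18994 ≈ 0.032
P(supplier lot change | evidence) = 0.050778 / 0.18994 ≈ 0.267
P(operator setup error | evidence) = 0.0266 / 0.18994 ≈ 0.140

0.231, 0.330, 0.032, 0.267, 0.140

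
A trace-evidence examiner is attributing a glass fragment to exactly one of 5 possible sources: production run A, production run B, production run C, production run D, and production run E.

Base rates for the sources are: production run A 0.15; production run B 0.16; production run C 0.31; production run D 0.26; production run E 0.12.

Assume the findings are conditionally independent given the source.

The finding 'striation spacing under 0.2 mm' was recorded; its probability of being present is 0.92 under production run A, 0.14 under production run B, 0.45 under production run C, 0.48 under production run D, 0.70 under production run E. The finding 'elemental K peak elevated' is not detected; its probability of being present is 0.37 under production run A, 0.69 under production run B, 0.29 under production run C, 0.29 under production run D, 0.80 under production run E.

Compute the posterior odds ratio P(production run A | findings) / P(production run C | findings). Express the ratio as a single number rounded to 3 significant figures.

0.878

Unnormalized posterior weight (prior times the finding likelihoods) for each of the two hypotheses (using 1 − P(present | H) for each absent finding):
  production run A: 0.15 × 0.92 × (1 − 0.37) = 0.08694
  production run C: 0.31 × 0.45 × (1 − 0.29) = 0.099045
Odds(production run A : production run C) = 0.08694 / 0.099045 ≈ 0.878.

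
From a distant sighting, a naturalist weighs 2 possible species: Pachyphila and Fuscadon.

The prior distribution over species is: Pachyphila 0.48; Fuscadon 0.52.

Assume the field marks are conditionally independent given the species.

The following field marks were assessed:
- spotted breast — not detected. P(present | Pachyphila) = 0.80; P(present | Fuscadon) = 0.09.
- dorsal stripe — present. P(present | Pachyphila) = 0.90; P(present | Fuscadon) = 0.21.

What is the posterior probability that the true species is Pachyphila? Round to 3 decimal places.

0.465

For each hypothesis, the unnormalized posterior weight is prior × product of the field mark likelihoods (using 1 − P(present | H) for each absent field mark):
  Pachyphila: 0.48 × (1 − 0.80) × 0.90 = 0.0864
  Fuscadon: 0.52 × (1 − 0.09) × 0.21 = 0.099372
The unnormalized weights sum to 0.18577.
P(Pachyphila | evidence) = 0.0864 / 0.18577 ≈ 0.465.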